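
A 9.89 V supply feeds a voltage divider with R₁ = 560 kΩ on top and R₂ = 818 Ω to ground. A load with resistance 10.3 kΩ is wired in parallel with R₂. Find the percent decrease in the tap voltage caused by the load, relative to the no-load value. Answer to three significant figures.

The divider's output (Thévenin) resistance is R₁‖R₂ = 816.8 Ω.
Fractional drop under load = R_th/(R_th + R_L) = 816.8 / (816.8 + 10300) = 0.07347.
So the output falls by 7.35 %.

7.35 %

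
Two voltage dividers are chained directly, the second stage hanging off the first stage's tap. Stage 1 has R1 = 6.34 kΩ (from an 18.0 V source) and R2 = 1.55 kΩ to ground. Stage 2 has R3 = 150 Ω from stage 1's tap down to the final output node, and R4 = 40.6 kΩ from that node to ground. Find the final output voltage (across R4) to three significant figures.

V_out ≈ 3.42 V

Stage 2 presents R3+R4 = 40750 Ω as a load on stage 1's tap.
Stage 1's lower leg becomes R2‖(R3+R4) = 1493 Ω, so V_mid = 18.0 × 1493/7833 = 3.431 V.
Stage 2 is itself unloaded: V_out = V_mid × R4/(R3+R4) = 3.431 × 40600/40750 = 3.42 V.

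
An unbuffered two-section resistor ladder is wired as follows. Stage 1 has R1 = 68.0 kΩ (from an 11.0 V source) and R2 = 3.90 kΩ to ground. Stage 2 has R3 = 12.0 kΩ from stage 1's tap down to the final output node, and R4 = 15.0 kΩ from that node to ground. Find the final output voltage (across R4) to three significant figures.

V_out ≈ 0.292 V

Stage 2 presents R3+R4 = 27.00 kΩ as a load on stage 1's tap.
Stage 1's lower leg becomes R2‖(R3+R4) = 3.408 kΩ, so V_mid = 11.0 × 3.408/71.41 = 0.5249 V.
Stage 2 is itself unloaded: V_out = V_mid × R4/(R3+R4) = 0.5249 × 15.0/27.00 = 0.292 V.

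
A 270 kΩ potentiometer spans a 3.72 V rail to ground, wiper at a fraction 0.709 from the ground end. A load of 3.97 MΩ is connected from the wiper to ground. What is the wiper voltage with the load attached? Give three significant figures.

The wiper splits the pot into (1−α)R = 78.57 kΩ above and αR = 191.4 kΩ below.
Lower section ‖ load = 182.6 kΩ.
V_wiper = 3.72 × 182.6/(78.57 + 182.6) = 2.60 V.

V ≈ 2.60 V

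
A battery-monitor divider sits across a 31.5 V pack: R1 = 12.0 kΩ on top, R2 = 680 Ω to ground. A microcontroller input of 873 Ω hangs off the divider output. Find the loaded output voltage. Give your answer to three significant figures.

V_out ≈ 0.972 V

The load sits in parallel with R2: R2‖R_L = (680 × 873) / (680 + 873) = 382.3 Ω.
V_out = 31.5 × 382.3 / (12000 + 382.3) = 31.5 × 382.3/12380 = 0.972 V.
(Unloaded it would have been 1.69 V.)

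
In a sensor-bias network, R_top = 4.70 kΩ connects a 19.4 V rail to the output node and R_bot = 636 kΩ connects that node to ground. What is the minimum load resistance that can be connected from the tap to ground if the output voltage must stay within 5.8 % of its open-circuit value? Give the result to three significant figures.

R_L(min) ≈ 75.8 kΩ

Output resistance R_th = R_top‖R_bot = (4.70 × 636)/640.7 = 4.666 kΩ.
The fractional drop is R_th/(R_th + R_L); requiring this ≤ 0.0580 gives R_L ≥ R_th(1/0.0580 − 1) = 4.666 × 16.24 = 75.8 kΩ.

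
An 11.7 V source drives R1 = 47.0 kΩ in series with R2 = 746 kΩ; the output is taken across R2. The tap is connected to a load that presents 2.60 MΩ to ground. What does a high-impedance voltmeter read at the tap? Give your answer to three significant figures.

V_out ≈ 10.8 V

The load sits in parallel with R2: R2‖R_L = (746 × 2600) / (746 + 2600) = 579.7 kΩ.
V_out = 11.7 × 579.7 / (47.0 + 579.7) = 11.7 × 579.7/626.7 = 10.8 V.
(Unloaded it would have been 11.0 V.)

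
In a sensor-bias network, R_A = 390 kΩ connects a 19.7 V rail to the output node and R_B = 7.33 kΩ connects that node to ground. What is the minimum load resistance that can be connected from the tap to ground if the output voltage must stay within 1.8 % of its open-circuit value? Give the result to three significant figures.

Output resistance R_th = R_A‖R_B = (390 × 7.33)/397.3 = 7.195 kΩ.
The fractional drop is R_th/(R_th + R_L); requiring this ≤ 0.0180 gives R_L ≥ R_th(1/0.0180 − 1) = 7.195 × 54.56 = 393 kΩ.

R_L(min) ≈ 393 kΩ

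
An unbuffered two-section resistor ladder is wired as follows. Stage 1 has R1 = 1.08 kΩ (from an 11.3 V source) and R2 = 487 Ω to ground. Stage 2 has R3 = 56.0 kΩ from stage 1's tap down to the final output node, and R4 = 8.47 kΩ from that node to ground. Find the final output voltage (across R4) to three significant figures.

V_out ≈ 0.459 V

Stage 2 presents R3+R4 = 64470 Ω as a load on stage 1's tap.
Stage 1's lower leg becomes R2‖(R3+R4) = 483.3 Ω, so V_mid = 11.3 × 483.3/1563 = 3.494 V.
Stage 2 is itself unloaded: V_out = V_mid × R4/(R3+R4) = 3.494 × 8470/64470 = 0.459 V.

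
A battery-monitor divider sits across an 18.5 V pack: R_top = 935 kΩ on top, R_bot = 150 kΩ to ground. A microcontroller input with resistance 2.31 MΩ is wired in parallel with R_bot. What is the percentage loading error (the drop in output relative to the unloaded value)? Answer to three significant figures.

5.30 %

The divider's output (Thévenin) resistance is R_top‖R_bot = 129.3 kΩ.
Fractional drop under load = R_th/(R_th + R_L) = 129.3 / (129.3 + 2310) = 0.05299.
So the output falls by 5.30 %.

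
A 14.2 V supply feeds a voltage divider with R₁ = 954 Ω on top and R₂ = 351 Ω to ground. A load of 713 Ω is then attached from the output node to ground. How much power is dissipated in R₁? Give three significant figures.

P ≈ 136 mW

Total resistance from the source is R₁ + (R₂‖R_L) = 1189 Ω, so I = 14.2/1189 Ω = 11.94 mA.
P = I²·R₁ = (11.94 mA)² × 954 Ω = 136 mW.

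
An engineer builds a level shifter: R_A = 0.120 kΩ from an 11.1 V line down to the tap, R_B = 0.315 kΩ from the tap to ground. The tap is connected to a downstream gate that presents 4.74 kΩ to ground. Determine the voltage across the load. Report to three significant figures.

The load sits in parallel with R_B: R_B‖R_L = (315 × 4740) / (315 + 4740) = 295.4 Ω.
V_out = 11.1 × 295.4 / (120 + 295.4) = 11.1 × 295.4/415.4 = 7.89 V.
(Unloaded it would have been 8.04 V.)

V_out ≈ 7.89 V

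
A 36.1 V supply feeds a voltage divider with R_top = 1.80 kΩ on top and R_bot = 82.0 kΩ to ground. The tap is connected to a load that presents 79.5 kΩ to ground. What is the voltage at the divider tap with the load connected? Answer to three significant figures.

The load sits in parallel with R_bot: R_bot‖R_L = (82.0 × 79.5) / (82.0 + 79.5) = 40.37 kΩ.
V_out = 36.1 × 40.37 / (1.80 + 40.37) = 36.1 × 40.37/42.17 = 34.6 V.

V_out ≈ 34.6 V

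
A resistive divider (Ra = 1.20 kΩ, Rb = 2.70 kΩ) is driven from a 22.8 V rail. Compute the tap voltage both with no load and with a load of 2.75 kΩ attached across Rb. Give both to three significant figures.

Unloaded: 15.8 V; loaded: 12.1 V

Open-circuit: V = 22.8 × 2.70/(1.20 + 2.70) = 15.8 V.
With the load, Rb becomes Rb‖R_L = 1.362 kΩ, so V = 22.8 × 1.362/2.562 = 12.1 V.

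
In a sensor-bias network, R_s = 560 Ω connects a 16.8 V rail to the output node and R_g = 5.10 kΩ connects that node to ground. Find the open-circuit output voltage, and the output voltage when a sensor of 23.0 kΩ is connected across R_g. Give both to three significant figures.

Open-circuit: V = 16.8 × 5100/(560 + 5100) = 15.1 V.
With the load, R_g becomes R_g‖R_L = 4174 Ω, so V = 16.8 × 4174/4734 = 14.8 V.

Unloaded: 15.1 V; loaded: 14.8 V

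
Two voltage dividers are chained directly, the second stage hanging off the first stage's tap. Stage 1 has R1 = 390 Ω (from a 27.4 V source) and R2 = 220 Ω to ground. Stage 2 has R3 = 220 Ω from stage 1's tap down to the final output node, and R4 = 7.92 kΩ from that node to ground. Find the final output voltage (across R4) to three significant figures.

V_out ≈ 9.45 V

Stage 2 presents R3+R4 = 8140 Ω as a load on stage 1's tap.
Stage 1's lower leg becomes R2‖(R3+R4) = 214.2 Ω, so V_mid = 27.4 × 214.2/604.2 = 9.714 V.
Stage 2 is itself unloaded: V_out = V_mid × R4/(R3+R4) = 9.714 × 7920/8140 = 9.45 V.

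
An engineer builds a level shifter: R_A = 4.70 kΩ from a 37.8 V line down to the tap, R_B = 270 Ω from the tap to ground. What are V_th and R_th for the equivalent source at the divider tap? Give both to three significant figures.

V_th = 2.05 V, R_th = 255 Ω

V_th is the open-circuit tap voltage: 37.8 × 270/(4700 + 270) = 2.05 V.
With the supply zeroed, R_A and R_B appear in parallel from the tap: R_th = R_A‖R_B = (4700 × 270)/4970 = 255 Ω.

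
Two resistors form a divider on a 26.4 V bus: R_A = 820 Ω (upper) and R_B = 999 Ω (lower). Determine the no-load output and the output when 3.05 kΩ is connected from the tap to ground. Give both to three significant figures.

Unloaded: 14.5 V; loaded: 12.6 V

Open-circuit: V = 26.4 × 999/(820 + 999) = 14.5 V.
With the load, R_B becomes R_B‖R_L = 752.5 Ω, so V = 26.4 × 752.5/1573 = 12.6 V.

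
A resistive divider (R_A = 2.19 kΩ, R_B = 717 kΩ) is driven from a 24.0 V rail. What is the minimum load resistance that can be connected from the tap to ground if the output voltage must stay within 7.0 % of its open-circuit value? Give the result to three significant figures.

R_L(min) ≈ 29.0 kΩ

Output resistance R_th = R_A‖R_B = (2.19 × 717)/719.2 = 2.183 kΩ.
The fractional drop is R_th/(R_th + R_L); requiring this ≤ 0.0700 gives R_L ≥ R_th(1/0.0700 − 1) = 2.183 × 13.29 = 29.0 kΩ.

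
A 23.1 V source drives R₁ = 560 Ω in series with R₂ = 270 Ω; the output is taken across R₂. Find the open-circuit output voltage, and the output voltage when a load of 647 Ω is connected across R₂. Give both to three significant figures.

Open-circuit: V = 23.1 × 270/(560 + 270) = 7.51 V.
With the load, R₂ becomes R₂‖R_L = 190.5 Ω, so V = 23.1 × 190.5/750.5 = 5.86 V.

Unloaded: 7.51 V; loaded: 5.86 V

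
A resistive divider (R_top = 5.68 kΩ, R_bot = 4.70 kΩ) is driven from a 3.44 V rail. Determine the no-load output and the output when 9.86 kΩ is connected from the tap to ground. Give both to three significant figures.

Unloaded: 1.56 V; loaded: 1.24 V

Open-circuit: V = 3.44 × 4.70/(5.68 + 4.70) = 1.56 V.
With the load, R_bot becomes R_bot‖R_L = 3.183 kΩ, so V = 3.44 × 3.183/8.863 = 1.24 V.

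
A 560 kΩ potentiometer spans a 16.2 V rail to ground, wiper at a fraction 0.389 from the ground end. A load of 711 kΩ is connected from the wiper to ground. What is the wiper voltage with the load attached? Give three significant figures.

V ≈ 5.31 V

The wiper splits the pot into (1−α)R = 342.2 kΩ above and αR = 217.8 kΩ below.
Lower section ‖ load = 166.8 kΩ.
V_wiper = 16.2 × 166.8/(342.2 + 166.8) = 5.31 V.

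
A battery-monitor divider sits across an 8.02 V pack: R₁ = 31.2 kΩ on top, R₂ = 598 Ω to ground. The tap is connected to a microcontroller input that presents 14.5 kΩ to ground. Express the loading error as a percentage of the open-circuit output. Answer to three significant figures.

3.89 %

The divider's output (Thévenin) resistance is R₁‖R₂ = 586.8 Ω.
Fractional drop under load = R_th/(R_th + R_L) = 586.8 / (586.8 + 14500) = 0.03889.
So the output falls by 3.89 %.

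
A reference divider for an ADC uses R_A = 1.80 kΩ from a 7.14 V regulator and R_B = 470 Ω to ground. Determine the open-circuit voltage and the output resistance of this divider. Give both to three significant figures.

V_th = 1.48 V, R_th = 373 Ω

V_th is the open-circuit tap voltage: 7.14 × 470/(1800 + 470) = 1.48 V.
With the supply zeroed, R_A and R_B appear in parallel from the tap: R_th = R_A‖R_B = (1800 × 470)/2270 = 373 Ω.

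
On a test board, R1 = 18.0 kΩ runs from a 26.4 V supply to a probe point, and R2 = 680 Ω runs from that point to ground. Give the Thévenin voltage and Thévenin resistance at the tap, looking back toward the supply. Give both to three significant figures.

V_th is the open-circuit tap voltage: 26.4 × 680/(18000 + 680) = 0.961 V.
With the supply zeroed, R1 and R2 appear in parallel from the tap: R_th = R1‖R2 = (18000 × 680)/18680 = 655 Ω.

V_th = 0.961 V, R_th = 655 Ω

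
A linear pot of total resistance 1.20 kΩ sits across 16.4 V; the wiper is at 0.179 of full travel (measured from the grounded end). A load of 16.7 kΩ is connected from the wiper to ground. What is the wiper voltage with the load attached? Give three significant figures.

V ≈ 2.90 V

The wiper splits the pot into (1−α)R = 985.2 Ω above and αR = 214.8 Ω below.
Lower section ‖ load = 212.1 Ω.
V_wiper = 16.4 × 212.1/(985.2 + 212.1) = 2.90 V.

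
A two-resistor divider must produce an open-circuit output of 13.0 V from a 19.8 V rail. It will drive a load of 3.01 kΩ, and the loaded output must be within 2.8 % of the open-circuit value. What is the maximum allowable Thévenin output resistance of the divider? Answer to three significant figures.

R_th ≤ 86.7 Ω

Loading drop = R_th/(R_th + R_L) ≤ 0.0280, so R_th ≤ R_L · ε/(1−ε) = 3.01 kΩ × 0.0280/0.9720 = 86.7 Ω.
(Any R1, R2 with R2/(R1+R2) = 0.657 and R1‖R2 ≤ 86.7 Ω will meet the spec.)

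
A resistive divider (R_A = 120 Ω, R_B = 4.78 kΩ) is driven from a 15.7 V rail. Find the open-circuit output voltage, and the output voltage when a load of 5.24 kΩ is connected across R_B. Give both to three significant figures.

Unloaded: 15.3 V; loaded: 15.0 V

Open-circuit: V = 15.7 × 4780/(120 + 4780) = 15.3 V.
With the load, R_B becomes R_B‖R_L = 2500 Ω, so V = 15.7 × 2500/2620 = 15.0 V.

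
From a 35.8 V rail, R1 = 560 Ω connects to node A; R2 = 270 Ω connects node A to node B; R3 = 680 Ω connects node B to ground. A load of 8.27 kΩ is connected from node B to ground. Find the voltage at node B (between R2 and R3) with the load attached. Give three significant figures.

At node B, R3 is in parallel with the load: R3‖R_L = 628.3 Ω.
Below node A the resistance is R2 + (R3‖R_L) = 898.3 Ω, so V_A = 35.8 × 898.3/1458 = 22.05 V.
Then V_B = V_A × (R3‖R_L)/(R2 + R3‖R_L) = 22.05 × 628.3/898.3 = 15.4 V.

V ≈ 15.4 V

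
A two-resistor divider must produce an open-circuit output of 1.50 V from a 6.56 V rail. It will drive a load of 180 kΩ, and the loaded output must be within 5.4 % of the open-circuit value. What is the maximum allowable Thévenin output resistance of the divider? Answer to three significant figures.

Loading drop = R_th/(R_th + R_L) ≤ 0.0540, so R_th ≤ R_L · ε/(1−ε) = 180 kΩ × 0.0540/0.9460 = 10.3 kΩ.

R_th ≤ 10.3 kΩ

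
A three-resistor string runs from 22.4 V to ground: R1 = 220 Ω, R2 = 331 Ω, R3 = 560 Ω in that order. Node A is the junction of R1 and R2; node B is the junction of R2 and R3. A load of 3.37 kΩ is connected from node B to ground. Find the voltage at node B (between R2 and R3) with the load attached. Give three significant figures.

At node B, R3 is in parallel with the load: R3‖R_L = 480.2 Ω.
Below node A the resistance is R2 + (R3‖R_L) = 811.2 Ω, so V_A = 22.4 × 811.2/1031 = 17.62 V.
Then V_B = V_A × (R3‖R_L)/(R2 + R3‖R_L) = 17.62 × 480.2/811.2 = 10.4 V.

V ≈ 10.4 V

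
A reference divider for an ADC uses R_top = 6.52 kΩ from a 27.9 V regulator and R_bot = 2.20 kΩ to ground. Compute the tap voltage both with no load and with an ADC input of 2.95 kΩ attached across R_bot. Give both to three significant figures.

Open-circuit: V = 27.9 × 2.20/(6.52 + 2.20) = 7.04 V.
With the load, R_bot becomes R_bot‖R_L = 1.260 kΩ, so V = 27.9 × 1.260/7.780 = 4.52 V.

Unloaded: 7.04 V; loaded: 4.52 V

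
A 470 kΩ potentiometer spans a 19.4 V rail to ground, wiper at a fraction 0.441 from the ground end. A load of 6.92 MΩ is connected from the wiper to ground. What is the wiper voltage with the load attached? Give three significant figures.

The wiper splits the pot into (1−α)R = 262.7 kΩ above and αR = 207.3 kΩ below.
Lower section ‖ load = 201.2 kΩ.
V_wiper = 19.4 × 201.2/(262.7 + 201.2) = 8.41 V.

V ≈ 8.41 V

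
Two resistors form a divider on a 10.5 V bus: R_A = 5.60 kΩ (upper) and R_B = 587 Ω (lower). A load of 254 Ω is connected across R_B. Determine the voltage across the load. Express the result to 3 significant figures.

V_out ≈ 0.322 V

The load sits in parallel with R_B: R_B‖R_L = (587 × 254) / (587 + 254) = 177.3 Ω.
V_out = 10.5 × 177.3 / (5600 + 177.3) = 10.5 × 177.3/5777 = 0.322 V.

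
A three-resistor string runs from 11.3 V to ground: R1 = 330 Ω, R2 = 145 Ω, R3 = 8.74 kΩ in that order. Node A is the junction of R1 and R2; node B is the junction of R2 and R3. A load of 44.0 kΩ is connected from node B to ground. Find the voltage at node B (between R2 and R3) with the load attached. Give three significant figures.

At node B, R3 is in parallel with the load: R3‖R_L = 7292 Ω.
Below node A the resistance is R2 + (R3‖R_L) = 7437 Ω, so V_A = 11.3 × 7437/7767 = 10.82 V.
Then V_B = V_A × (R3‖R_L)/(R2 + R3‖R_L) = 10.82 × 7292/7437 = 10.6 V.

V ≈ 10.6 V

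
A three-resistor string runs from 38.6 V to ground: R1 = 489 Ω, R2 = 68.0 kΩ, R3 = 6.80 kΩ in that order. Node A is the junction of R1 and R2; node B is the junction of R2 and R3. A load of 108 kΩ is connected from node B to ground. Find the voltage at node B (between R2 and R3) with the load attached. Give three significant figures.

At node B, R3 is in parallel with the load: R3‖R_L = 6397 Ω.
Below node A the resistance is R2 + (R3‖R_L) = 74400 Ω, so V_A = 38.6 × 74400/74890 = 38.35 V.
Then V_B = V_A × (R3‖R_L)/(R2 + R3‖R_L) = 38.35 × 6397/74400 = 3.30 V.

V ≈ 3.30 V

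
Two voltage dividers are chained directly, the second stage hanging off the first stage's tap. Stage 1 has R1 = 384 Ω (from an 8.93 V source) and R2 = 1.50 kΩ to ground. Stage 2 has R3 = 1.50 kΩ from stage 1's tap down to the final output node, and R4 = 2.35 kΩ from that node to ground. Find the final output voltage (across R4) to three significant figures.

V_out ≈ 4.02 V

Stage 2 presents R3+R4 = 3850 Ω as a load on stage 1's tap.
Stage 1's lower leg becomes R2‖(R3+R4) = 1079 Ω, so V_mid = 8.93 × 1079/1463 = 6.587 V.
Stage 2 is itself unloaded: V_out = V_mid × R4/(R3+R4) = 6.587 × 2350/3850 = 4.02 V.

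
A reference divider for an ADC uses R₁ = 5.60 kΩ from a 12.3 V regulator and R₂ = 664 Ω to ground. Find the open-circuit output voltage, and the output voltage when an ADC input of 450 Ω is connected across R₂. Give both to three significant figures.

Unloaded: 1.30 V; loaded: 0.562 V

Open-circuit: V = 12.3 × 664/(5600 + 664) = 1.30 V.
With the load, R₂ becomes R₂‖R_L = 268.2 Ω, so V = 12.3 × 268.2/5868 = 0.562 V.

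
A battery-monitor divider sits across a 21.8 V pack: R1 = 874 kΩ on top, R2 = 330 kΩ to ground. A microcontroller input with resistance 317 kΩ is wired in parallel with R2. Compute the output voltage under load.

V_out ≈ 3.40 V

The load sits in parallel with R2: R2‖R_L = (330 × 317) / (330 + 317) = 161.7 kΩ.
V_out = 21.8 × 161.7 / (874 + 161.7) = 21.8 × 161.7/1036 = 3.40 V.
(Unloaded it would have been 5.98 V.)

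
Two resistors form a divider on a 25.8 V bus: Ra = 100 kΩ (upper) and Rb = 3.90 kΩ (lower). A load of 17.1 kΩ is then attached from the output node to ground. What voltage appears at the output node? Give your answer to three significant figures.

The load sits in parallel with Rb: Rb‖R_L = (3.90 × 17.1) / (3.90 + 17.1) = 3.176 kΩ.
V_out = 25.8 × 3.176 / (100 + 3.176) = 25.8 × 3.176/103.2 = 0.794 V.

V_out ≈ 0.794 V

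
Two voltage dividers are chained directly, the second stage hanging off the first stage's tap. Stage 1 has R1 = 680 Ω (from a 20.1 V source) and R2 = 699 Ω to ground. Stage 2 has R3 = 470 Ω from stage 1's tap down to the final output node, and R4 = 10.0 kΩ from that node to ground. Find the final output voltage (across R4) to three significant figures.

Stage 2 presents R3+R4 = 10470 Ω as a load on stage 1's tap.
Stage 1's lower leg becomes R2‖(R3+R4) = 655.3 Ω, so V_mid = 20.1 × 655.3/1335 = 9.864 V.
Stage 2 is itself unloaded: V_out = V_mid × R4/(R3+R4) = 9.864 × 10000/10470 = 9.42 V.

V_out ≈ 9.42 V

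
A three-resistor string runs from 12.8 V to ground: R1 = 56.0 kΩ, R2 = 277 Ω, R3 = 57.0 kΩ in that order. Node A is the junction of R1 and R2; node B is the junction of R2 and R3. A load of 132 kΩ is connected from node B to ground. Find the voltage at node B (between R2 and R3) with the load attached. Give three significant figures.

V ≈ 5.30 V

At node B, R3 is in parallel with the load: R3‖R_L = 39810 Ω.
Below node A the resistance is R2 + (R3‖R_L) = 40090 Ω, so V_A = 12.8 × 40090/96090 = 5.340 V.
Then V_B = V_A × (R3‖R_L)/(R2 + R3‖R_L) = 5.340 × 39810/40090 = 5.30 V.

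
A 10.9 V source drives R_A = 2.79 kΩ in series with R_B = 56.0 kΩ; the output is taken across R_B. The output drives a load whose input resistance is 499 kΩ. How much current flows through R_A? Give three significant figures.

I ≈ 0.205 mA

R_B‖R_L = 50.35 kΩ, so the source sees R_A + R_B‖R_L = 53.14 kΩ.
I = 10.9 V / 53.14 kΩ = 0.205 mA.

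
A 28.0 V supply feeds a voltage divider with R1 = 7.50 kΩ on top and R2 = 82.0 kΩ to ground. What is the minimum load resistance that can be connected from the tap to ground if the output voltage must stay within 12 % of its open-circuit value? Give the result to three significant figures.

Output resistance R_th = R1‖R2 = (7.50 × 82.0)/89.50 = 6.872 kΩ.
The fractional drop is R_th/(R_th + R_L); requiring this ≤ 0.120 gives R_L ≥ R_th(1/0.120 − 1) = 6.872 × 7.333 = 50.4 kΩ.

R_L(min) ≈ 50.4 kΩ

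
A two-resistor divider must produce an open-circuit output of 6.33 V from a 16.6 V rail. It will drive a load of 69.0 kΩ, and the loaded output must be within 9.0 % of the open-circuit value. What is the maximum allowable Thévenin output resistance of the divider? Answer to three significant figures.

R_th ≤ 6.82 kΩ

Loading drop = R_th/(R_th + R_L) ≤ 0.0900, so R_th ≤ R_L · ε/(1−ε) = 69.0 kΩ × 0.0900/0.9100 = 6.82 kΩ.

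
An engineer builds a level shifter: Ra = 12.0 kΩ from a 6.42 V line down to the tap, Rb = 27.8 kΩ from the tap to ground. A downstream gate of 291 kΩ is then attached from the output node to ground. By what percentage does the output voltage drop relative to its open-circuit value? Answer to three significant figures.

The divider's output (Thévenin) resistance is Ra‖Rb = 8.382 kΩ.
Fractional drop under load = R_th/(R_th + R_L) = 8.382 / (8.382 + 291) = 0.02800.
So the output falls by 2.80 %.

2.80 %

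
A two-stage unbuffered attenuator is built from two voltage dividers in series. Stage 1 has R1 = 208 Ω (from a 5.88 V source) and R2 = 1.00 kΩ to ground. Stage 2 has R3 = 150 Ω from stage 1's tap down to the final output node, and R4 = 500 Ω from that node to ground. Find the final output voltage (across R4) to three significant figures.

Stage 2 presents R3+R4 = 650.0 Ω as a load on stage 1's tap.
Stage 1's lower leg becomes R2‖(R3+R4) = 393.9 Ω, so V_mid = 5.88 × 393.9/601.9 = 3.848 V.
Stage 2 is itself unloaded: V_out = V_mid × R4/(R3+R4) = 3.848 × 500/650.0 = 2.96 V.

V_out ≈ 2.96 V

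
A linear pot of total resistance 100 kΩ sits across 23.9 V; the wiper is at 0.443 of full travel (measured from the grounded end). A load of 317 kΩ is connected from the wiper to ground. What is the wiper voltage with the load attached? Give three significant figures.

The wiper splits the pot into (1−α)R = 55.70 kΩ above and αR = 44.30 kΩ below.
Lower section ‖ load = 38.87 kΩ.
V_wiper = 23.9 × 38.87/(55.70 + 38.87) = 9.82 V.

V ≈ 9.82 V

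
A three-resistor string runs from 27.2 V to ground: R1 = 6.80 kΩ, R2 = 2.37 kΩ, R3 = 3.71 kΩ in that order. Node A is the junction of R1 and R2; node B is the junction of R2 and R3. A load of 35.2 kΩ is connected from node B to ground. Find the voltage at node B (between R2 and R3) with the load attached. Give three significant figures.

V ≈ 7.29 V

At node B, R3 is in parallel with the load: R3‖R_L = 3.356 kΩ.
Below node A the resistance is R2 + (R3‖R_L) = 5.726 kΩ, so V_A = 27.2 × 5.726/12.53 = 12.43 V.
Then V_B = V_A × (R3‖R_L)/(R2 + R3‖R_L) = 12.43 × 3.356/5.726 = 7.29 V.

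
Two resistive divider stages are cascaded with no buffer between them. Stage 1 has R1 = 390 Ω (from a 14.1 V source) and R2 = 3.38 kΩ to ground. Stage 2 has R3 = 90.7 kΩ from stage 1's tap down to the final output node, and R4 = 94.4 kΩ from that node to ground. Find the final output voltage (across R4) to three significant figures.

V_out ≈ 6.43 V

Stage 2 presents R3+R4 = 185100 Ω as a load on stage 1's tap.
Stage 1's lower leg becomes R2‖(R3+R4) = 3319 Ω, so V_mid = 14.1 × 3319/3709 = 12.62 V.
Stage 2 is itself unloaded: V_out = V_mid × R4/(R3+R4) = 12.62 × 94400/185100 = 6.43 V.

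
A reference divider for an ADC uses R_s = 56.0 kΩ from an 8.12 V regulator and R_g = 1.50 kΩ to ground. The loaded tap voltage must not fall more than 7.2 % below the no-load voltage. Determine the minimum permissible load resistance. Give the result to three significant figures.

Output resistance R_th = R_s‖R_g = (56.0 × 1.50)/57.50 = 1.461 kΩ.
The fractional drop is R_th/(R_th + R_L); requiring this ≤ 0.0720 gives R_L ≥ R_th(1/0.0720 − 1) = 1.461 × 12.89 = 18.8 kΩ.

R_L(min) ≈ 18.8 kΩ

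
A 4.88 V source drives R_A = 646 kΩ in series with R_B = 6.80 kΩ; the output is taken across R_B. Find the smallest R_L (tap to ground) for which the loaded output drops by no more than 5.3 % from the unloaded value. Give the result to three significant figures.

Output resistance R_th = R_A‖R_B = (646 × 6.80)/652.8 = 6.729 kΩ.
The fractional drop is R_th/(R_th + R_L); requiring this ≤ 0.0530 gives R_L ≥ R_th(1/0.0530 − 1) = 6.729 × 17.87 = 120 kΩ.

R_L(min) ≈ 120 kΩ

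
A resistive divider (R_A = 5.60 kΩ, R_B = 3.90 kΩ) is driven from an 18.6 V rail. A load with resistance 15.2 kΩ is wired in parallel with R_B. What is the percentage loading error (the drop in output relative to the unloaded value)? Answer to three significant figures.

13.1 %

The divider's output (Thévenin) resistance is R_A‖R_B = 2.299 kΩ.
Fractional drop under load = R_th/(R_th + R_L) = 2.299 / (2.299 + 15.2) = 0.1314.
So the output falls by 13.1 %.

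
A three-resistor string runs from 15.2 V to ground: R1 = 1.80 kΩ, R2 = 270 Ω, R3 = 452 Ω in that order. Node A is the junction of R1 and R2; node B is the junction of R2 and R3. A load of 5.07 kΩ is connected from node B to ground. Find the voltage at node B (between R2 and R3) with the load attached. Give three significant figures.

V ≈ 2.54 V

At node B, R3 is in parallel with the load: R3‖R_L = 415.0 Ω.
Below node A the resistance is R2 + (R3‖R_L) = 685.0 Ω, so V_A = 15.2 × 685.0/2485 = 4.190 V.
Then V_B = V_A × (R3‖R_L)/(R2 + R3‖R_L) = 4.190 × 415.0/685.0 = 2.54 V.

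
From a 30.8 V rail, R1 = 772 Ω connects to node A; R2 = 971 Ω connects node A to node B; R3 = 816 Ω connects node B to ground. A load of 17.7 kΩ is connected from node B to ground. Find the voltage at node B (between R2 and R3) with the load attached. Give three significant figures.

V ≈ 9.52 V

At node B, R3 is in parallel with the load: R3‖R_L = 780.0 Ω.
Below node A the resistance is R2 + (R3‖R_L) = 1751 Ω, so V_A = 30.8 × 1751/2523 = 21.38 V.
Then V_B = V_A × (R3‖R_L)/(R2 + R3‖R_L) = 21.38 × 780.0/1751 = 9.52 V.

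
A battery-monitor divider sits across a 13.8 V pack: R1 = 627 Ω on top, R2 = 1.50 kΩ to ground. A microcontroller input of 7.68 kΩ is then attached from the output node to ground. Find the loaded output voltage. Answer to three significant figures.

V_out ≈ 9.20 V

The load sits in parallel with R2: R2‖R_L = (1500 × 7680) / (1500 + 7680) = 1255 Ω.
V_out = 13.8 × 1255 / (627 + 1255) = 13.8 × 1255/1882 = 9.20 V.
(Unloaded it would have been 9.73 V.)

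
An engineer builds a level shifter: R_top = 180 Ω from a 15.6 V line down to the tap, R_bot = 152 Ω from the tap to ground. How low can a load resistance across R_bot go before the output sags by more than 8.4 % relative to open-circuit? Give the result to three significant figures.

Output resistance R_th = R_top‖R_bot = (180 × 152)/332.0 = 82.41 Ω.
The fractional drop is R_th/(R_th + R_L); requiring this ≤ 0.0840 gives R_L ≥ R_th(1/0.0840 − 1) = 82.41 × 10.90 = 899 Ω.

R_L(min) ≈ 899 Ω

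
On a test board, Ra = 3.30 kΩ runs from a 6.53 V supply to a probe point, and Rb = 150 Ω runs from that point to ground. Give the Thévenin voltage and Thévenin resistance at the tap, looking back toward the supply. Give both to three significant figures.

V_th is the open-circuit tap voltage: 6.53 × 150/(3300 + 150) = 0.284 V.
With the supply zeroed, Ra and Rb appear in parallel from the tap: R_th = Ra‖Rb = (3300 × 150)/3450 = 143 Ω.

V_th = 0.284 V, R_th = 143 Ω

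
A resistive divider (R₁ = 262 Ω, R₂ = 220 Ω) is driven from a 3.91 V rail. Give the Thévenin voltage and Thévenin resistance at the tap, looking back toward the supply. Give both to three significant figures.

V_th is the open-circuit tap voltage: 3.91 × 220/(262 + 220) = 1.78 V.
With the supply zeroed, R₁ and R₂ appear in parallel from the tap: R_th = R₁‖R₂ = (262 × 220)/482.0 = 120 Ω.

V_th = 1.78 V, R_th = 120 Ω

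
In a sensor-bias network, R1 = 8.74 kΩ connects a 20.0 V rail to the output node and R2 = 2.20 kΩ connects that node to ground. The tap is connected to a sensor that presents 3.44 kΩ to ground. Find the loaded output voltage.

The load sits in parallel with R2: R2‖R_L = (2.20 × 3.44) / (2.20 + 3.44) = 1.342 kΩ.
V_out = 20.0 × 1.342 / (8.74 + 1.342) = 20.0 × 1.342/10.08 = 2.66 V.
(Unloaded it would have been 4.02 V.)

V_out ≈ 2.66 V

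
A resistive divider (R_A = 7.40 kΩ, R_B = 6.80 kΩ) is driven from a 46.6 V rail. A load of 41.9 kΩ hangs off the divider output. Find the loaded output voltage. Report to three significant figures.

The load sits in parallel with R_B: R_B‖R_L = (6.80 × 41.9) / (6.80 + 41.9) = 5.851 kΩ.
V_out = 46.6 × 5.851 / (7.40 + 5.851) = 46.6 × 5.851/13.25 = 20.6 V.

V_out ≈ 20.6 V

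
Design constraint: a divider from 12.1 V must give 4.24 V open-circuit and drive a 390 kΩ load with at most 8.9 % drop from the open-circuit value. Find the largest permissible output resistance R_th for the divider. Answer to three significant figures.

Loading drop = R_th/(R_th + R_L) ≤ 0.0890, so R_th ≤ R_L · ε/(1−ε) = 390 kΩ × 0.0890/0.9110 = 38.1 kΩ.

R_th ≤ 38.1 kΩ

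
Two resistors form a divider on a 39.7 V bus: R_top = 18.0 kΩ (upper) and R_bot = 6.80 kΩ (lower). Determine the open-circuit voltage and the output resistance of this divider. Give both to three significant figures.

V_th is the open-circuit tap voltage: 39.7 × 6.80/(18.0 + 6.80) = 10.9 V.
With the supply zeroed, R_top and R_bot appear in parallel from the tap: R_th = R_top‖R_bot = (18.0 × 6.80)/24.80 = 4.94 kΩ.

V_th = 10.9 V, R_th = 4.94 kΩ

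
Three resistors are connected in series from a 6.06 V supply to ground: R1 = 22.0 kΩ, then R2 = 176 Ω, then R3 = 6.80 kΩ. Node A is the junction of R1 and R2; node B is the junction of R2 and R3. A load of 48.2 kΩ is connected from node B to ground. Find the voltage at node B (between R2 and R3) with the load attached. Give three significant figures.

At node B, R3 is in parallel with the load: R3‖R_L = 5959 Ω.
Below node A the resistance is R2 + (R3‖R_L) = 6135 Ω, so V_A = 6.06 × 6135/28140 = 1.321 V.
Then V_B = V_A × (R3‖R_L)/(R2 + R3‖R_L) = 1.321 × 5959/6135 = 1.28 V.

V ≈ 1.28 V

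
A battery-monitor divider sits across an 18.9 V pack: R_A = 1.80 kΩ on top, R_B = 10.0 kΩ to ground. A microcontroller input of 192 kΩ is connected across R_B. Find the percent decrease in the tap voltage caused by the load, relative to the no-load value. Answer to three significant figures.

The divider's output (Thévenin) resistance is R_A‖R_B = 1.525 kΩ.
Fractional drop under load = R_th/(R_th + R_L) = 1.525 / (1.525 + 192) = 0.007882.
So the output falls by 0.788 %.

0.788 %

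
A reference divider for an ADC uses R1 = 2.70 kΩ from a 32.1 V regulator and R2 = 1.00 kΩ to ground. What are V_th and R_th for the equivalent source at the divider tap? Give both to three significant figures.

V_th is the open-circuit tap voltage: 32.1 × 1.00/(2.70 + 1.00) = 8.68 V.
With the supply zeroed, R1 and R2 appear in parallel from the tap: R_th = R1‖R2 = (2.70 × 1.00)/3.700 = 730 Ω.

V_th = 8.68 V, R_th = 730 Ω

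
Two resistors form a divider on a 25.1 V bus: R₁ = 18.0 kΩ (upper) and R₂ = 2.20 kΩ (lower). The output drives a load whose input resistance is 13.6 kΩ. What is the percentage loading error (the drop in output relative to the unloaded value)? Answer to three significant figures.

12.6 %

The divider's output (Thévenin) resistance is R₁‖R₂ = 1.960 kΩ.
Fractional drop under load = R_th/(R_th + R_L) = 1.960 / (1.960 + 13.6) = 0.1260.
So the output falls by 12.6 %.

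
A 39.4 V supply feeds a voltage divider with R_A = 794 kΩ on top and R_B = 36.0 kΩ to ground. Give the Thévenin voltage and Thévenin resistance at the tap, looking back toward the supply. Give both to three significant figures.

V_th is the open-circuit tap voltage: 39.4 × 36.0/(794 + 36.0) = 1.71 V.
With the supply zeroed, R_A and R_B appear in parallel from the tap: R_th = R_A‖R_B = (794 × 36.0)/830.0 = 34.4 kΩ.

V_th = 1.71 V, R_th = 34.4 kΩ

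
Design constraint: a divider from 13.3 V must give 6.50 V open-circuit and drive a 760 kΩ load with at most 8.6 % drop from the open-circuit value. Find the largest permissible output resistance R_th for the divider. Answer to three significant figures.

R_th ≤ 71.5 kΩ

Loading drop = R_th/(R_th + R_L) ≤ 0.0860, so R_th ≤ R_L · ε/(1−ε) = 760 kΩ × 0.0860/0.9140 = 71.5 kΩ.
(Any R1, R2 with R2/(R1+R2) = 0.489 and R1‖R2 ≤ 71.5 kΩ will meet the spec.)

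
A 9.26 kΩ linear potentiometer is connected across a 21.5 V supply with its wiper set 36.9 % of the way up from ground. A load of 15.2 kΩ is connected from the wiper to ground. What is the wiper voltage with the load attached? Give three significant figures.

The wiper splits the pot into (1−α)R = 5.843 kΩ above and αR = 3.417 kΩ below.
Lower section ‖ load = 2.790 kΩ.
V_wiper = 21.5 × 2.790/(5.843 + 2.790) = 6.95 V.

V ≈ 6.95 V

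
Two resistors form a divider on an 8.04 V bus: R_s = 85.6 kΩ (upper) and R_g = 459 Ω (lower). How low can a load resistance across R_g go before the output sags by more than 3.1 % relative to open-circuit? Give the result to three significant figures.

R_L(min) ≈ 14.3 kΩ

Output resistance R_th = R_s‖R_g = (85600 × 459)/86060 = 456.6 Ω.
The fractional drop is R_th/(R_th + R_L); requiring this ≤ 0.0310 gives R_L ≥ R_th(1/0.0310 − 1) = 456.6 × 31.26 = 14.3 kΩ.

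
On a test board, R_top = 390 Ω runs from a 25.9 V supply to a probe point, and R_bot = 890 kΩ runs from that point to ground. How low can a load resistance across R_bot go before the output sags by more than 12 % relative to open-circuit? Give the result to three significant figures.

R_L(min) ≈ 2.86 kΩ

Output resistance R_th = R_top‖R_bot = (390 × 890000)/890400 = 389.8 Ω.
The fractional drop is R_th/(R_th + R_L); requiring this ≤ 0.120 gives R_L ≥ R_th(1/0.120 − 1) = 389.8 × 7.333 = 2.86 kΩ.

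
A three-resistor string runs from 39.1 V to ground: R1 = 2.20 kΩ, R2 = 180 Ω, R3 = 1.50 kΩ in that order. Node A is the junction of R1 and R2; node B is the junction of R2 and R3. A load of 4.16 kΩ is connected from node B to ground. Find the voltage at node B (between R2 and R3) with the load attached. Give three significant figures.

At node B, R3 is in parallel with the load: R3‖R_L = 1102 Ω.
Below node A the resistance is R2 + (R3‖R_L) = 1282 Ω, so V_A = 39.1 × 1282/3482 = 14.40 V.
Then V_B = V_A × (R3‖R_L)/(R2 + R3‖R_L) = 14.40 × 1102/1282 = 12.4 V.

V ≈ 12.4 V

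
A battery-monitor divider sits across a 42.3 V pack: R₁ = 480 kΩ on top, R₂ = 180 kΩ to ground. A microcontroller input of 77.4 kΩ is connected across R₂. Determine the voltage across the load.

V_out ≈ 4.29 V

The load sits in parallel with R₂: R₂‖R_L = (180 × 77.4) / (180 + 77.4) = 54.13 kΩ.
V_out = 42.3 × 54.13 / (480 + 54.13) = 42.3 × 54.13/534.1 = 4.29 V.
(Unloaded it would have been 11.5 V.)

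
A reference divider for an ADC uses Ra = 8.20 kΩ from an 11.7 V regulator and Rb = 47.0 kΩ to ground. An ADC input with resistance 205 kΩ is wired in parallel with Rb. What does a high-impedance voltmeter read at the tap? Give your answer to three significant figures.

The load sits in parallel with Rb: Rb‖R_L = (47.0 × 205) / (47.0 + 205) = 38.23 kΩ.
V_out = 11.7 × 38.23 / (8.20 + 38.23) = 11.7 × 38.23/46.43 = 9.63 V.

V_out ≈ 9.63 V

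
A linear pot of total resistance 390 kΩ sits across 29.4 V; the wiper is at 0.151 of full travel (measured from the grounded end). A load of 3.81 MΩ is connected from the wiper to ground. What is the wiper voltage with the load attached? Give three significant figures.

V ≈ 4.38 V

The wiper splits the pot into (1−α)R = 331.1 kΩ above and αR = 58.89 kΩ below.
Lower section ‖ load = 57.99 kΩ.
V_wiper = 29.4 × 57.99/(331.1 + 57.99) = 4.38 V.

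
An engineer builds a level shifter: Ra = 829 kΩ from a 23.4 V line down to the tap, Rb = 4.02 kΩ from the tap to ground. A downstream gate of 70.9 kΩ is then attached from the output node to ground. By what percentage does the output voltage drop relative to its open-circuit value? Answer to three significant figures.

5.34 %

The divider's output (Thévenin) resistance is Ra‖Rb = 4.001 kΩ.
Fractional drop under load = R_th/(R_th + R_L) = 4.001 / (4.001 + 70.9) = 0.05341.
So the output falls by 5.34 %.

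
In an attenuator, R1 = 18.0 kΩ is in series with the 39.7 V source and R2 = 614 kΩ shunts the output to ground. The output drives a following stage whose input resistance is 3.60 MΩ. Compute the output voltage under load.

The load sits in parallel with R2: R2‖R_L = (614 × 3600) / (614 + 3600) = 524.5 kΩ.
V_out = 39.7 × 524.5 / (18.0 + 524.5) = 39.7 × 524.5/542.5 = 38.4 V.

V_out ≈ 38.4 V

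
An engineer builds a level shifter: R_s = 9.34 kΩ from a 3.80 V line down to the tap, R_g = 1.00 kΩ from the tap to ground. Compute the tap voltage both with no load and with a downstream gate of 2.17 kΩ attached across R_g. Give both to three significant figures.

Open-circuit: V = 3.80 × 1.00/(9.34 + 1.00) = 0.368 V.
With the load, R_g becomes R_g‖R_L = 0.6845 kΩ, so V = 3.80 × 0.6845/10.02 = 0.259 V.

Unloaded: 0.368 V; loaded: 0.259 V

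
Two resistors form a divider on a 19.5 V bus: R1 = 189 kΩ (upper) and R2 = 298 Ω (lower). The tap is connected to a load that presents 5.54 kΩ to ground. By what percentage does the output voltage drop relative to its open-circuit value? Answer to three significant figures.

5.10 %

The divider's output (Thévenin) resistance is R1‖R2 = 297.5 Ω.
Fractional drop under load = R_th/(R_th + R_L) = 297.5 / (297.5 + 5540) = 0.05097.
So the output falls by 5.10 %.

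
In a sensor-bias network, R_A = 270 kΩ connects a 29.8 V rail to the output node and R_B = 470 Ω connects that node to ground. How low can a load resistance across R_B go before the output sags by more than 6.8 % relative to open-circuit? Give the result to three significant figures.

Output resistance R_th = R_A‖R_B = (270000 × 470)/270500 = 469.2 Ω.
The fractional drop is R_th/(R_th + R_L); requiring this ≤ 0.0680 gives R_L ≥ R_th(1/0.0680 − 1) = 469.2 × 13.71 = 6.43 kΩ.

R_L(min) ≈ 6.43 kΩ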